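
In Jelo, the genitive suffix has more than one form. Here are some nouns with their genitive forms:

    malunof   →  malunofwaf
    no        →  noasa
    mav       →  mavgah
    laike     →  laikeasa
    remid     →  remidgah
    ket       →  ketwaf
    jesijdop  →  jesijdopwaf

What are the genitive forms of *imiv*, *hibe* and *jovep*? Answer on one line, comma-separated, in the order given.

The alternation tracks the final sound of the stem — -waf when the stem ends in a voiceless consonant (*malunof*, *ket*, *jesijdop*); -gah when the stem ends in a voiced consonant (*mav*, *remid*); -asa when the stem ends in a vowel (*no*, *laike*).
Since the final sound of *imiv* is /v/ (a voiced consonant), it takes -gah, giving *imivgah*.
Since the final sound of *hibe* is /e/ (a vowel), it takes -asa, giving *hibeasa*.
*jovep*: final sound = /p/, a voiceless consonant → -waf → *jovepwaf*.

imivgah, hibeasa, jovepwaf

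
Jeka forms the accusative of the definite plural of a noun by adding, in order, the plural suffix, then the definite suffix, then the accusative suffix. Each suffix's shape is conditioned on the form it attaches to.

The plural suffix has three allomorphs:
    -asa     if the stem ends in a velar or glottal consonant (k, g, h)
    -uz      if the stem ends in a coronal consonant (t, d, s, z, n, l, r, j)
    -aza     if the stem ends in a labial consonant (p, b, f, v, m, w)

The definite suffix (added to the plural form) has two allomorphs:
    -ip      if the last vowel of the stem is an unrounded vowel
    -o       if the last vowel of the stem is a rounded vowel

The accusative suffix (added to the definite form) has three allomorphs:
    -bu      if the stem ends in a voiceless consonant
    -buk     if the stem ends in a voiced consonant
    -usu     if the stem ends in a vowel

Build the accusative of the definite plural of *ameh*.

*ameh*: final consonant = /h/, velar/glottal → -asa → *amehasa*.
The last vowel of the plural form *amehasa* is /a/, which is an unrounded vowel, so the definite suffix is -ip, giving *amehasaip*.
The final sound of the definite form *amehasaip* is /p/, which is a voiceless consonant, so the accusative suffix is -bu, giving *amehasaipbu*.

amehasaipbu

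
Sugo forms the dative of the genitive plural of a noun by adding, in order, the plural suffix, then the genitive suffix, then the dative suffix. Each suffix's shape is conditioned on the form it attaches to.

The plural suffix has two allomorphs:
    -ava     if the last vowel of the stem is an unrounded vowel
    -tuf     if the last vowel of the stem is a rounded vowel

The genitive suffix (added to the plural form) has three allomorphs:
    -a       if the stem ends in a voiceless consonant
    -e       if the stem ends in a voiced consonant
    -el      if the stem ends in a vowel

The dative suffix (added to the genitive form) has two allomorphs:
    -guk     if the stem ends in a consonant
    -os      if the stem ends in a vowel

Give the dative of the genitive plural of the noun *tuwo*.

tuwotufaos

Since the last vowel of *tuwo* is /o/ (a rounded vowel), it takes -tuf, giving *tuwotuf*.
The final sound of the plural form *tuwotuf* is /f/, which is a voiceless consonant, so the genitive suffix is -a, giving *tuwotufa*.
The genitive form *tuwotufa* — final sound /a/ (a vowel) → -os → *tuwotufaos*.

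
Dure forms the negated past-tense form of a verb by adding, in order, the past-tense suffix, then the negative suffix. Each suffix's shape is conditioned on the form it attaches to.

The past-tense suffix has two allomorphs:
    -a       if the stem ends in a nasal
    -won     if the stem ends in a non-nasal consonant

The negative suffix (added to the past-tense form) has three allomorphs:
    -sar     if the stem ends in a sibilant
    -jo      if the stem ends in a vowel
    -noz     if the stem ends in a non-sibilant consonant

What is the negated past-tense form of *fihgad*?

fihgadwonnoz

Since the final consonant of *fihgad* is /d/ (non-nasal), it takes -won, giving *fihgadwon*.
Since the final sound of the past-tense form *fihgadwon* is /n/ (a non-sibilant consonant), it takes -noz, giving *fihgadwonnoz*.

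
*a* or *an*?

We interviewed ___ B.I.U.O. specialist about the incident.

a

The indefinite article is chosen by the initial *sound* of the following word, not its spelling.
The initialism *B.I.U.O.* is read letter by letter; the first letter, B, is pronounced /biː/, which begins with a consonant sound.
So the article is *a*: We interviewed a B.I.U.O. specialist about the incident.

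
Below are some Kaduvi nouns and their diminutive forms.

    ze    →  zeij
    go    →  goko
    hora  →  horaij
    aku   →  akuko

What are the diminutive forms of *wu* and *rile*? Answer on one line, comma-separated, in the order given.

The pattern is rounding harmony: -ko when the last vowel of the stem is a rounded vowel (*go*, *aku*); -ij when the last vowel of the stem is an unrounded vowel (*ze*, *hora*).
*wu*: last vowel = /u/, a rounded vowel → -ko → *wuko*.
*rile*: last vowel = /e/, an unrounded vowel → -ij → *rileij*.

wuko, rileij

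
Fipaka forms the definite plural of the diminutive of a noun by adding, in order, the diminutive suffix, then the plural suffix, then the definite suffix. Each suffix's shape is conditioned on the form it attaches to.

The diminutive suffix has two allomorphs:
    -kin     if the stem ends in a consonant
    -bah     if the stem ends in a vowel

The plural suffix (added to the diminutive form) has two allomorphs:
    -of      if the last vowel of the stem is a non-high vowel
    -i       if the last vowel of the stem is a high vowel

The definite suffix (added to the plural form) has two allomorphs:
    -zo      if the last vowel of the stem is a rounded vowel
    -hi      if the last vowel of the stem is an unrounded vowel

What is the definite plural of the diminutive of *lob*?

*lob* — final sound /b/ (a consonant) → -kin → *lobkin*.
The diminutive form *lobkin* — last vowel /i/ (a high vowel) → -i → *lobkini*.
The plural form *lobkini*: last vowel = /i/, an unrounded vowel → -hi → *lobkinihi*.

lobkinihi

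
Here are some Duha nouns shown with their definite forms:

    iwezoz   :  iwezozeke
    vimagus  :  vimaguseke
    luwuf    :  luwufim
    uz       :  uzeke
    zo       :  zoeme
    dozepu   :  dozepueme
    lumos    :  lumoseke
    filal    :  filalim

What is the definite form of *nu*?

The alternation tracks the final sound of the stem — -eke when the stem ends in a sibilant (*iwezoz*, *vimagus*, *uz*, *lumos*); -im when the stem ends in a non-sibilant consonant (*luwuf*, *filal*); -eme when the stem ends in a vowel (*zo*, *dozepu*).
The final sound of *nu* is /u/, which is a vowel, so the suffix is -eme, giving *nueme*.

nueme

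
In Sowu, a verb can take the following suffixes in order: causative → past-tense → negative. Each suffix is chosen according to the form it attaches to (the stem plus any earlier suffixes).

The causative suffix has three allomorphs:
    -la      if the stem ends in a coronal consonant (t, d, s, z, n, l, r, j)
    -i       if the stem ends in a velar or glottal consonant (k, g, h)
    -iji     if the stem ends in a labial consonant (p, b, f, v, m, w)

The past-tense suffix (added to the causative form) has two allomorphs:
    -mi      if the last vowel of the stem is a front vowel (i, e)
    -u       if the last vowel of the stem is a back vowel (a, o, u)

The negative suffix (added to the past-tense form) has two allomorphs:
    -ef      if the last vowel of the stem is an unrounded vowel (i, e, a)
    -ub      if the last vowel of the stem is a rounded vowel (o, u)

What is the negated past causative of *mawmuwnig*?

mawmuwnigimief

*mawmuwnig*: final consonant = /g/, velar/glottal → -i → *mawmuwnigi*.
The causative form *mawmuwnigi* — last vowel /i/ (a front vowel) → -mi → *mawmuwnigimi*.
The past-tense form *mawmuwnigimi* — last vowel /i/ (an unrounded vowel) → -ef → *mawmuwnigimief*.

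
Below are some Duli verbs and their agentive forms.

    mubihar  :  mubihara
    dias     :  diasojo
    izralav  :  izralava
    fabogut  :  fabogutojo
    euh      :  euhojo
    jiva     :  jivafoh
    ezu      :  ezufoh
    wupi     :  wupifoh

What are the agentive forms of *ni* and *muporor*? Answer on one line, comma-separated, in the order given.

The pattern is voicing of the final sound: -ojo when the stem ends in a voiceless consonant (*dias*, *fabogut*, *euh*); -a when the stem ends in a voiced consonant (*mubihar*, *izralav*); -foh when the stem ends in a vowel (*jiva*, *ezu*, *wupi*).
*ni* — final sound /i/ (a vowel) → -foh → *nifoh*.
Since the final sound of *muporor* is /r/ (a voiced consonant), it takes -a, giving *muporora*.

nifoh, muporora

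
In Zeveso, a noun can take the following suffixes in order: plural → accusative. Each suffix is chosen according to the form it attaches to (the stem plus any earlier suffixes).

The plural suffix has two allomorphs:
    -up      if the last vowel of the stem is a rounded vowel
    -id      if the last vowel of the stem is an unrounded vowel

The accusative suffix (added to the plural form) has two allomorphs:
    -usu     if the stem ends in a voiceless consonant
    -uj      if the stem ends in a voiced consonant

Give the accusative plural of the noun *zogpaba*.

*zogpaba*: last vowel = /a/, an unrounded vowel → -id → *zogpabaid*.
Since the final consonant of the plural form *zogpabaid* is /d/ (voiced), it takes -uj, giving *zogpabaiduj*.

zogpabaiduj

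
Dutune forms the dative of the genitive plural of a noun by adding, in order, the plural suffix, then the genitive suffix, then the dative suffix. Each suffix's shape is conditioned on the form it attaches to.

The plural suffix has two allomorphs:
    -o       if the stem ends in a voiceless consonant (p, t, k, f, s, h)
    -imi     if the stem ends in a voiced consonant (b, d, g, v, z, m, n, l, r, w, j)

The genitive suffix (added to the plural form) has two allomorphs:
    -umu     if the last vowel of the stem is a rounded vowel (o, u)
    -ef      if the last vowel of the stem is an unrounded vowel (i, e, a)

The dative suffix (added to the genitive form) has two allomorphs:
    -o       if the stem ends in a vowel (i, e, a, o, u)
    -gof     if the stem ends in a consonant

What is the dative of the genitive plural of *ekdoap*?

*ekdoap* — final consonant /p/ (voiceless) → -o → *ekdoapo*.
The plural form *ekdoapo* — last vowel /o/ (a rounded vowel) → -umu → *ekdoapoumu*.
The genitive form *ekdoapoumu*: final sound = /u/, a vowel → -o → *ekdoapoumuo*.

ekdoapoumuo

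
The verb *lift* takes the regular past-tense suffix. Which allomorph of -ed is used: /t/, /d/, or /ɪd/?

The stem *lift* ends in /t/ or /d/.
The -ed suffix is realized as /ɪd/ after /t, d/; as /t/ after other voiceless consonants; and as /d/ after other voiced sounds.
So -ed on *lift* is pronounced /ɪd/.

/ɪd/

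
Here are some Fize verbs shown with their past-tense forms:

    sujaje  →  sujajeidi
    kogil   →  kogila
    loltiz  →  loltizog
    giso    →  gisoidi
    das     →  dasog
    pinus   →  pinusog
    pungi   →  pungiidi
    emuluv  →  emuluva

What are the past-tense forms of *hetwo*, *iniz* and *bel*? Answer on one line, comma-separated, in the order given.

hetwoidi, inizog, bela

The alternation tracks the final sound of the stem — -og when the stem ends in a sibilant (*loltiz*, *das*, *pinus*); -a when the stem ends in a non-sibilant consonant (*kogil*, *emuluv*); -idi when the stem ends in a vowel (*sujaje*, *giso*, *pungi*).
*hetwo*: final sound = /o/, a vowel → -idi → *hetwoidi*.
*iniz*: final sound = /z/, a sibilant → -og → *inizog*.
*bel*: final sound = /l/, a non-sibilant consonant → -a → *bela*.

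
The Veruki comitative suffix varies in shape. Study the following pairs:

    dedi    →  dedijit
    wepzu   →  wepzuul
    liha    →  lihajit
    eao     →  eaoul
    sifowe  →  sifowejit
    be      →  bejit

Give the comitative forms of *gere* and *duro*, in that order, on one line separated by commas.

The pattern is rounding harmony: -ul when the last vowel of the stem is a rounded vowel (*wepzu*, *eao*); -jit when the last vowel of the stem is an unrounded vowel (*dedi*, *liha*, *sifowe*, *be*).
*gere* — last vowel /e/ (an unrounded vowel) → -jit → *gerejit*.
Since the last vowel of *duro* is /o/ (a rounded vowel), it takes -ul, giving *duroul*.

gerejit, duroul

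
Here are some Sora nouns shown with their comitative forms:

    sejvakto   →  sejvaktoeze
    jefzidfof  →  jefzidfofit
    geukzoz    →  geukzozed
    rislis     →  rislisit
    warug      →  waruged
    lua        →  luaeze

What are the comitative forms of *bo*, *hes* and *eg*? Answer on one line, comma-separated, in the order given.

boeze, hesit, eged

The alternation tracks the final sound of the stem — -it when the stem ends in a voiceless consonant (*jefzidfof*, *rislis*); -ed when the stem ends in a voiced consonant (*geukzoz*, *warug*); -eze when the stem ends in a vowel (*sejvakto*, *lua*).
*bo*: final sound = /o/, a vowel → -eze → *boeze*.
Since the final sound of *hes* is /s/ (a voiceless consonant), it takes -it, giving *hesit*.
The final sound of *eg* is /g/, which is a voiced consonant, so the suffix is -ed, giving *eged*.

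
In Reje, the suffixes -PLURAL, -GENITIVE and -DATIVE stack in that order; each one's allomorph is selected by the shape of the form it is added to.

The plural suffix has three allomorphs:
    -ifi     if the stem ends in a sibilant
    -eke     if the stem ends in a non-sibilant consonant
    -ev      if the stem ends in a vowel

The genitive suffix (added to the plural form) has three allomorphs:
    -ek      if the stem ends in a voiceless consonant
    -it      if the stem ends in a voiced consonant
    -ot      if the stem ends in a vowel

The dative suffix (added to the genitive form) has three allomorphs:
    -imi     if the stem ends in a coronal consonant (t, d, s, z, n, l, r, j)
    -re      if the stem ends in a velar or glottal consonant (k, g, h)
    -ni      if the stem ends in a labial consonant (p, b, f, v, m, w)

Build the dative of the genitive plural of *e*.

Since the final sound of *e* is /e/ (a vowel), it takes -ev, giving *eev*.
Since the final sound of the plural form *eev* is /v/ (a voiced consonant), it takes -it, giving *eevit*.
The final consonant of the genitive form *eevit* is /t/, which is coronal, so the dative suffix is -imi, giving *eevitimi*.

eevitimi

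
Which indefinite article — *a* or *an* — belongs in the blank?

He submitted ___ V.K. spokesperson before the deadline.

a

The indefinite article is chosen by the initial *sound* of the following word, not its spelling.
The initialism *V.K.* is read letter by letter; the first letter, V, is pronounced /viː/, which begins with a consonant sound.
So the article is *a*: He submitted a V.K. spokesperson before the deadline.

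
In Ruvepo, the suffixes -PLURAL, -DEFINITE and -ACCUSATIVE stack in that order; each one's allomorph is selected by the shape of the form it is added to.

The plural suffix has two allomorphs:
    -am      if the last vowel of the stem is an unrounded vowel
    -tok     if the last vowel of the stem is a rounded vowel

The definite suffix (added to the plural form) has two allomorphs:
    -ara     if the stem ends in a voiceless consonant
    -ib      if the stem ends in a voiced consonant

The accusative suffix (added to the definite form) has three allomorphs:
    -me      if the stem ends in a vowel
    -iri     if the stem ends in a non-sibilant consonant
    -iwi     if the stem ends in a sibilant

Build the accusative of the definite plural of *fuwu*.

fuwutokarame

The last vowel of *fuwu* is /u/, which is a rounded vowel, so the plural suffix is -tok, giving *fuwutok*.
Since the final consonant of the plural form *fuwutok* is /k/ (voiceless), it takes -ara, giving *fuwutokara*.
The definite form *fuwutokara*: final sound = /a/, a vowel → -me → *fuwutokarame*.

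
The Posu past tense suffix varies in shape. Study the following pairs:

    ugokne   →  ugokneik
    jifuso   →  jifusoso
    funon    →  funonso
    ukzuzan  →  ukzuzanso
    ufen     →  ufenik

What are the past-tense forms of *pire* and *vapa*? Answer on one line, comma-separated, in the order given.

The pattern is front/back vowel harmony: -ik when the last vowel of the stem is a front vowel (*ugokne*, *ufen*); -so when the last vowel of the stem is a back vowel (*jifuso*, *funon*, *ukzuzan*).
*pire*: last vowel = /e/, a front vowel → -ik → *pireik*.
*vapa*: last vowel = /a/, a back vowel → -so → *vapaso*.

pireik, vapaso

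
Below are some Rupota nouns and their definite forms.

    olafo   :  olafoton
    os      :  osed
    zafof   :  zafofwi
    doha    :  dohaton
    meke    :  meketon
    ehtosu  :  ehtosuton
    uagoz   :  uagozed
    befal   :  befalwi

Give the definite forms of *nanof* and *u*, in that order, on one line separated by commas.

nanofwi, uton

Looking at the final sound of each stem: -ed when the stem ends in a sibilant (*os*, *uagoz*); -wi when the stem ends in a non-sibilant consonant (*zafof*, *befal*); -ton when the stem ends in a vowel (*olafo*, *doha*, *meke*, *ehtosu*).
The final sound of *nanof* is /f/, which is a non-sibilant consonant, so the suffix is -wi, giving *nanofwi*.
The final sound of *u* is /u/, which is a vowel, so the suffix is -ton, giving *uton*.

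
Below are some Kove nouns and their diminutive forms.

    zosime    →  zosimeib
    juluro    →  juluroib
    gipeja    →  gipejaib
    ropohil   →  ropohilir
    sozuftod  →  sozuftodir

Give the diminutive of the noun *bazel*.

bazelir

The suffix is conditioned by the final sound: -ir when the stem ends in a consonant (*ropohil*, *sozuftod*); -ib when the stem ends in a vowel (*zosime*, *juluro*, *gipeja*).
*bazel* — final sound /l/ (a consonant) → -ir → *bazelir*.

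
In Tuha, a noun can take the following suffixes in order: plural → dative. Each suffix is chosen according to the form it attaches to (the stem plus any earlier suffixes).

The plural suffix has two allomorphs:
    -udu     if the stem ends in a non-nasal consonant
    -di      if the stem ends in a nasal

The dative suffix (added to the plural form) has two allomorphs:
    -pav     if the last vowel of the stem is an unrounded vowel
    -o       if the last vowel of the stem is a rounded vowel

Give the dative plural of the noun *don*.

dondipav

The final consonant of *don* is /n/, which is a nasal, so the plural suffix is -di, giving *dondi*.
The plural form *dondi* — last vowel /i/ (an unrounded vowel) → -pav → *dondipav*.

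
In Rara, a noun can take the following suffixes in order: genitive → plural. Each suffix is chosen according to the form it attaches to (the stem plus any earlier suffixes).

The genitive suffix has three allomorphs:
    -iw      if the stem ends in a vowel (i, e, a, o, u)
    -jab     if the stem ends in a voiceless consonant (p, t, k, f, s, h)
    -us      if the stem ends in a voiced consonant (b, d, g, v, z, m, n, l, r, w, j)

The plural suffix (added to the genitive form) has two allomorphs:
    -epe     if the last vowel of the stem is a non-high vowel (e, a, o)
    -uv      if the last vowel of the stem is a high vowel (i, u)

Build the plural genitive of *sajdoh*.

The final sound of *sajdoh* is /h/, which is a voiceless consonant, so the genitive suffix is -jab, giving *sajdohjab*.
The last vowel of the genitive form *sajdohjab* is /a/, which is a non-high vowel, so the plural suffix is -epe, giving *sajdohjabepe*.

sajdohjabepe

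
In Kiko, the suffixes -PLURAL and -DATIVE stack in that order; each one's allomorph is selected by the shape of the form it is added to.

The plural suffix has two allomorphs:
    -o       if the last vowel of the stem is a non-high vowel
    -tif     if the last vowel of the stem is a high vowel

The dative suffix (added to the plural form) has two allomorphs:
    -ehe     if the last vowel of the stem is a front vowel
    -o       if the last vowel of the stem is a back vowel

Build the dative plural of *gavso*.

*gavso*: last vowel = /o/, a non-high vowel → -o → *gavsoo*.
The plural form *gavsoo* — last vowel /o/ (a back vowel) → -o → *gavsooo*.

gavsooo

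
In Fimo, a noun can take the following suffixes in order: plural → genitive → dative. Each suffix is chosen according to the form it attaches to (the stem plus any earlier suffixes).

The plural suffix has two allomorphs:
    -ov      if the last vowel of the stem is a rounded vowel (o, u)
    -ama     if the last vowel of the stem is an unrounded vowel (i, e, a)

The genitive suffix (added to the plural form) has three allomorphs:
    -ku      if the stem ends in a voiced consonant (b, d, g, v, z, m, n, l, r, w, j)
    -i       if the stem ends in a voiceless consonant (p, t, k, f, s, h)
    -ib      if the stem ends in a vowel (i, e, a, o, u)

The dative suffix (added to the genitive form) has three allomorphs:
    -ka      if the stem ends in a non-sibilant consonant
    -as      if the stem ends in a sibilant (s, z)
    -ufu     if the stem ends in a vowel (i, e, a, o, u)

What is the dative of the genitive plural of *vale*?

*vale*: last vowel = /e/, an unrounded vowel → -ama → *valeama*.
The plural form *valeama* — final sound /a/ (a vowel) → -ib → *valeamaib*.
Since the final sound of the genitive form *valeamaib* is /b/ (a non-sibilant consonant), it takes -ka, giving *valeamaibka*.

valeamaibka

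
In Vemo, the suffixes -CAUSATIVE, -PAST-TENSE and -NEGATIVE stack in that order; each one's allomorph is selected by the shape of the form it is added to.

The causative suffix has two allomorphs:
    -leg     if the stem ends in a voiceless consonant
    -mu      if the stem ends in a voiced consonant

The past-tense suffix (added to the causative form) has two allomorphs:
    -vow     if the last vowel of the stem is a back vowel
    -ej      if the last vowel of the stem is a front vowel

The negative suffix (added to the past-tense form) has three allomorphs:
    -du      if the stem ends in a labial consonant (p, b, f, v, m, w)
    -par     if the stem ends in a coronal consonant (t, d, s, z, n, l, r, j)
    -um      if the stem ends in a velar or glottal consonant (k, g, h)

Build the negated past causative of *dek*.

*dek* — final consonant /k/ (voiceless) → -leg → *dekleg*.
The last vowel of the causative form *dekleg* is /e/, which is a front vowel, so the past-tense suffix is -ej, giving *deklegej*.
Since the final consonant of the past-tense form *deklegej* is /j/ (coronal), it takes -par, giving *deklegejpar*.

deklegejpar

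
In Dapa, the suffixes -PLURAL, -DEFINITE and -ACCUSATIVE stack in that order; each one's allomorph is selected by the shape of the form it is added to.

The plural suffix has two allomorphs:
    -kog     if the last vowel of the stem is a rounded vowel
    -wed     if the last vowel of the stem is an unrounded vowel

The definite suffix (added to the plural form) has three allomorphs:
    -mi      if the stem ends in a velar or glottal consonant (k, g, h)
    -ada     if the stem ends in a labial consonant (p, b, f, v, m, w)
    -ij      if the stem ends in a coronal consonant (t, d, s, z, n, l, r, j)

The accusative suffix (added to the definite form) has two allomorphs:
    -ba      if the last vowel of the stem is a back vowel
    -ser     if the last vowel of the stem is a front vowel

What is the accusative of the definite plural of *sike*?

sikewedijser

Since the last vowel of *sike* is /e/ (an unrounded vowel), it takes -wed, giving *sikewed*.
Since the final consonant of the plural form *sikewed* is /d/ (coronal), it takes -ij, giving *sikewedij*.
The definite form *sikewedij*: last vowel = /i/, a front vowel → -ser → *sikewedijser*.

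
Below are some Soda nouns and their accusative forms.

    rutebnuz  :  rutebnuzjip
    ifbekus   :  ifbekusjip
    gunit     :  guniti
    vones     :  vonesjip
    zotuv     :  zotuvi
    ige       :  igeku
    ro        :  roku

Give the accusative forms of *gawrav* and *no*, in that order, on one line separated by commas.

gawravi, noku

The suffix is conditioned by the final sound: -jip when the stem ends in a sibilant (*rutebnuz*, *ifbekus*, *vones*); -i when the stem ends in a non-sibilant consonant (*gunit*, *zotuv*); -ku when the stem ends in a vowel (*ige*, *ro*).
*gawrav*: final sound = /v/, a non-sibilant consonant → -i → *gawravi*.
Since the final sound of *no* is /o/ (a vowel), it takes -ku, giving *noku*.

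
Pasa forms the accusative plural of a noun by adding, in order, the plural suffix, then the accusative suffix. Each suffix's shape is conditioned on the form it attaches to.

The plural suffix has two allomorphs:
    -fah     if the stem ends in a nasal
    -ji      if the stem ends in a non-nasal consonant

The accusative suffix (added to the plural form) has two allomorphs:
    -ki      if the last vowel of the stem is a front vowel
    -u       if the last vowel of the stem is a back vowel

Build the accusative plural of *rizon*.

rizonfahu

The final consonant of *rizon* is /n/, which is a nasal, so the plural suffix is -fah, giving *rizonfah*.
The plural form *rizonfah* — last vowel /a/ (a back vowel) → -u → *rizonfahu*.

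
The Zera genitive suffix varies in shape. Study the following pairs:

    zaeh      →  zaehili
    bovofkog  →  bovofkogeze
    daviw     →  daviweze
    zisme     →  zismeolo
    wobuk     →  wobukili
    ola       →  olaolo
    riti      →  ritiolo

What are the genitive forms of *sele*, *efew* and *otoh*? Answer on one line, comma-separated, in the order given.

The suffix is conditioned by the final sound: -ili when the stem ends in a voiceless consonant (*zaeh*, *wobuk*); -eze when the stem ends in a voiced consonant (*bovofkog*, *daviw*); -olo when the stem ends in a vowel (*zisme*, *ola*, *riti*).
*sele* — final sound /e/ (a vowel) → -olo → *seleolo*.
*efew* — final sound /w/ (a voiced consonant) → -eze → *efeweze*.
*otoh* — final sound /h/ (a voiceless consonant) → -ili → *otohili*.

seleolo, efeweze, otohili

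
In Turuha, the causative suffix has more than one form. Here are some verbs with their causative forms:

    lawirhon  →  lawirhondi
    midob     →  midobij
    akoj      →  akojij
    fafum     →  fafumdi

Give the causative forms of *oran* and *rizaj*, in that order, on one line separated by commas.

orandi, rizajij

The suffix is conditioned by the final consonant: -di when the stem ends in a nasal (*lawirhon*, *fafum*); -ij when the stem ends in a non-nasal consonant (*midob*, *akoj*).
*oran*: final consonant = /n/, a nasal → -di → *orandi*.
Since the final consonant of *rizaj* is /j/ (non-nasal), it takes -ij, giving *rizajij*.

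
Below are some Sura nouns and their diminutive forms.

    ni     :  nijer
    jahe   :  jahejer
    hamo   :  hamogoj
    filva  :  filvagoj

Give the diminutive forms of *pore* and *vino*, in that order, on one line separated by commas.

The pattern is front/back vowel harmony: -jer when the last vowel of the stem is a front vowel (*ni*, *jahe*); -goj when the last vowel of the stem is a back vowel (*hamo*, *filva*).
*pore*: last vowel = /e/, a front vowel → -jer → *porejer*.
Since the last vowel of *vino* is /o/ (a back vowel), it takes -goj, giving *vinogoj*.

porejer, vinogoj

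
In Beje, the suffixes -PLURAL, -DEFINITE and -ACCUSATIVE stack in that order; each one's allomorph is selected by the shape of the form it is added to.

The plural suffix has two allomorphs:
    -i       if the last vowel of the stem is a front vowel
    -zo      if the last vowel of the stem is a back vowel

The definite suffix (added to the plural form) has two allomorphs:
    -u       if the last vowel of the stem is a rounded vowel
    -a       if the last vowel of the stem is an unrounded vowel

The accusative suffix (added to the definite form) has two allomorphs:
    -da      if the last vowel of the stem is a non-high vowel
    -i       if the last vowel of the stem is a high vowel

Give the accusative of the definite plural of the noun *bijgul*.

bijgulzoui

*bijgul* — last vowel /u/ (a back vowel) → -zo → *bijgulzo*.
The plural form *bijgulzo*: last vowel = /o/, a rounded vowel → -u → *bijgulzou*.
The last vowel of the definite form *bijgulzou* is /u/, which is a high vowel, so the accusative suffix is -i, giving *bijgulzoui*.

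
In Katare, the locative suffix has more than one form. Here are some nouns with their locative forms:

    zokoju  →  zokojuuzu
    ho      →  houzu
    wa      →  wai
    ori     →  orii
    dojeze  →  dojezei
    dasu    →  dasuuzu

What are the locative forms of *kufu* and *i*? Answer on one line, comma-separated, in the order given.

Looking at the last vowel of each stem: -uzu when the last vowel of the stem is a rounded vowel (*zokoju*, *ho*, *dasu*); -i when the last vowel of the stem is an unrounded vowel (*wa*, *ori*, *dojeze*).
The last vowel of *kufu* is /u/, which is a rounded vowel, so the suffix is -uzu, giving *kufuuzu*.
*i*: last vowel = /i/, an unrounded vowel → -i → *ii*.

kufuuzu, ii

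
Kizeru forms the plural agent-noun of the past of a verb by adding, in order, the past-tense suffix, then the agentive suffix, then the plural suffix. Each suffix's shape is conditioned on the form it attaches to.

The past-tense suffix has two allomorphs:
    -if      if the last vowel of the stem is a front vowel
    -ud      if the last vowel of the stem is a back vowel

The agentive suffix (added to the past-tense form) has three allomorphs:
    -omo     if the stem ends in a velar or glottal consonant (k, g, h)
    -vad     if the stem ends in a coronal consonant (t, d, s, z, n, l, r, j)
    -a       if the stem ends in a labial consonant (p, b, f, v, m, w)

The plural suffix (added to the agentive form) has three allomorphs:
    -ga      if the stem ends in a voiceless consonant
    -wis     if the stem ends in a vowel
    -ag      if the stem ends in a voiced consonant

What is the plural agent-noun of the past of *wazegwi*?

wazegwiifawis

*wazegwi* — last vowel /i/ (a front vowel) → -if → *wazegwiif*.
The final consonant of the past-tense form *wazegwiif* is /f/, which is labial, so the agentive suffix is -a, giving *wazegwiifa*.
Since the final sound of the agentive form *wazegwiifa* is /a/ (a vowel), it takes -wis, giving *wazegwiifawis*.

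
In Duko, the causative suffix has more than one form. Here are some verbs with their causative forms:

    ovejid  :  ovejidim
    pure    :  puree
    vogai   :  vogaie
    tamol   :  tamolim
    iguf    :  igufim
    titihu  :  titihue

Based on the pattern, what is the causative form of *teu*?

The suffix is conditioned by the final sound: -im when the stem ends in a consonant (*ovejid*, *tamol*, *iguf*); -e when the stem ends in a vowel (*pure*, *vogai*, *titihu*).
Since the final sound of *teu* is /u/ (a vowel), it takes -e, giving *teue*.

teue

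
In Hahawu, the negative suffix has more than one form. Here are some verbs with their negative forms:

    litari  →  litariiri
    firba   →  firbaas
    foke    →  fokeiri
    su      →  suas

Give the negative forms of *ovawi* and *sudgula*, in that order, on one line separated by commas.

Looking at the last vowel of each stem: -iri when the last vowel of the stem is a front vowel (*litari*, *foke*); -as when the last vowel of the stem is a back vowel (*firba*, *su*).
The last vowel of *ovawi* is /i/, which is a front vowel, so the suffix is -iri, giving *ovawiiri*.
The last vowel of *sudgula* is /a/, which is a back vowel, so the suffix is -as, giving *sudgulaas*.

ovawiiri, sudgulaas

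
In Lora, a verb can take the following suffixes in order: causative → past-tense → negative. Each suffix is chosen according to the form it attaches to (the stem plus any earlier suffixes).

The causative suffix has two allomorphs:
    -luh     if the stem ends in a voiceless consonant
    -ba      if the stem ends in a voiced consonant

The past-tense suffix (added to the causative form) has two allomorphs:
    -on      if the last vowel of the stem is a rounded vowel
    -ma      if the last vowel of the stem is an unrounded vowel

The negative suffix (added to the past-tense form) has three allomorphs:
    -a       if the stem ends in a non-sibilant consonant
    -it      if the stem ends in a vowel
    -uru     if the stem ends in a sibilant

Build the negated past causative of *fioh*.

fiohluhona

The final consonant of *fioh* is /h/, which is voiceless, so the causative suffix is -luh, giving *fiohluh*.
The causative form *fiohluh*: last vowel = /u/, a rounded vowel → -on → *fiohluhon*.
The past-tense form *fiohluhon* — final sound /n/ (a non-sibilant consonant) → -a → *fiohluhona*.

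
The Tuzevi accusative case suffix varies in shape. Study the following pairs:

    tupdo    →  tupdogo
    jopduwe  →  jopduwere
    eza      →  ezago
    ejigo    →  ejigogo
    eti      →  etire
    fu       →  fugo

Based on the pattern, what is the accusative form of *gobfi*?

gobfire

The alternation tracks the last vowel of the stem — -re when the last vowel of the stem is a front vowel (*jopduwe*, *eti*); -go when the last vowel of the stem is a back vowel (*tupdo*, *eza*, *ejigo*, *fu*).
*gobfi* — last vowel /i/ (a front vowel) → -re → *gobfire*.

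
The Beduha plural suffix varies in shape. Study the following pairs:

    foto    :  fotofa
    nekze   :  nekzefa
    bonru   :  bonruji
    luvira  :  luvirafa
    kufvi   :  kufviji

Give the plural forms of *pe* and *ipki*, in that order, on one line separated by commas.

The alternation tracks the last vowel of the stem — -ji when the last vowel of the stem is a high vowel (*bonru*, *kufvi*); -fa when the last vowel of the stem is a non-high vowel (*foto*, *nekze*, *luvira*).
The last vowel of *pe* is /e/, which is a non-high vowel, so the suffix is -fa, giving *pefa*.
*ipki*: last vowel = /i/, a high vowel → -ji → *ipkiji*.

pefa, ipkiji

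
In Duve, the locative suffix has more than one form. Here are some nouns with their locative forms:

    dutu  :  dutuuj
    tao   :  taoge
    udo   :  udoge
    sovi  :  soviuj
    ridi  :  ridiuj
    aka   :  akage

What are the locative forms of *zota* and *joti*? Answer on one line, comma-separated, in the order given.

zotage, jotiuj

The suffix is conditioned by the last vowel: -uj when the last vowel of the stem is a high vowel (*dutu*, *sovi*, *ridi*); -ge when the last vowel of the stem is a non-high vowel (*tao*, *udo*, *aka*).
*zota*: last vowel = /a/, a non-high vowel → -ge → *zotage*.
Since the last vowel of *joti* is /i/ (a high vowel), it takes -uj, giving *jotiuj*.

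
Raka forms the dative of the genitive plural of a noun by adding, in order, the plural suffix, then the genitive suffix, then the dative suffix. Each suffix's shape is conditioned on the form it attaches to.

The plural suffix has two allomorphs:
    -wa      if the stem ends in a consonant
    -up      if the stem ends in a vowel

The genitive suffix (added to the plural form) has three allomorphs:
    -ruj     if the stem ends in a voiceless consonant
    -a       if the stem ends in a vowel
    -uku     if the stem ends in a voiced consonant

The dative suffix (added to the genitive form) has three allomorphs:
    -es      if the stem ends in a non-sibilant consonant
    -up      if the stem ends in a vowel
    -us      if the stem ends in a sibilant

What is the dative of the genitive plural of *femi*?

The final sound of *femi* is /i/, which is a vowel, so the plural suffix is -up, giving *femiup*.
The plural form *femiup*: final sound = /p/, a voiceless consonant → -ruj → *femiupruj*.
Since the final sound of the genitive form *femiupruj* is /j/ (a non-sibilant consonant), it takes -es, giving *femiuprujes*.

femiuprujes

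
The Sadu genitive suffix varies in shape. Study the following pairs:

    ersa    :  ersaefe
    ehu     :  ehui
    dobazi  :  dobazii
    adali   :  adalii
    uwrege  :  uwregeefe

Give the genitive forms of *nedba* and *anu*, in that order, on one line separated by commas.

The alternation tracks the last vowel of the stem — -i when the last vowel of the stem is a high vowel (*ehu*, *dobazi*, *adali*); -efe when the last vowel of the stem is a non-high vowel (*ersa*, *uwrege*).
*nedba*: last vowel = /a/, a non-high vowel → -efe → *nedbaefe*.
*anu*: last vowel = /u/, a high vowel → -i → *anui*.

nedbaefe, anui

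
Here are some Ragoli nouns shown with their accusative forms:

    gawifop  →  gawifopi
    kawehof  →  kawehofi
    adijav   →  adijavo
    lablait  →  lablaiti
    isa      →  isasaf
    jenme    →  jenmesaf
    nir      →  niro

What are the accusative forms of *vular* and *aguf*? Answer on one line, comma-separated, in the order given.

The pattern is voicing of the final sound: -i when the stem ends in a voiceless consonant (*gawifop*, *kawehof*, *lablait*); -o when the stem ends in a voiced consonant (*adijav*, *nir*); -saf when the stem ends in a vowel (*isa*, *jenme*).
*vular*: final sound = /r/, a voiced consonant → -o → *vularo*.
Since the final sound of *aguf* is /f/ (a voiceless consonant), it takes -i, giving *agufi*.

vularo, agufi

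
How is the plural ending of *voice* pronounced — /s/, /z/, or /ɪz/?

The stem *voice* ends in a sibilant (/s, z, ʃ, ʒ, tʃ, dʒ/).
The plural suffix surfaces as /ɪz/ after sibilants, /s/ after other voiceless consonants, and /z/ after other voiced sounds.
So the plural -s on *voice* is pronounced /ɪz/.

/ɪz/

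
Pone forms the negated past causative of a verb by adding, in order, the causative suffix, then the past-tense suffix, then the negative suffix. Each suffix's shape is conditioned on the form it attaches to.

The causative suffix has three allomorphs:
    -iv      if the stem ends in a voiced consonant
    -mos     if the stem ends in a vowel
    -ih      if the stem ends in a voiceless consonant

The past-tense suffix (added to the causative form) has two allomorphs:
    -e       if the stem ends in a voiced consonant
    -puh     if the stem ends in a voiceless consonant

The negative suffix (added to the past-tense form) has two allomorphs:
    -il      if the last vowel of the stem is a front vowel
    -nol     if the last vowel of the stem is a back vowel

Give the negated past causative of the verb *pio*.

piomospuhnol

*pio*: final sound = /o/, a vowel → -mos → *piomos*.
The final consonant of the causative form *piomos* is /s/, which is voiceless, so the past-tense suffix is -puh, giving *piomospuh*.
The past-tense form *piomospuh* — last vowel /u/ (a back vowel) → -nol → *piomospuhnol*.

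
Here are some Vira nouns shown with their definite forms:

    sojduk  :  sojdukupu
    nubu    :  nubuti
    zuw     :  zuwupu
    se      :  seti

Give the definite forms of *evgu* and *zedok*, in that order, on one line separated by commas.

The pattern is consonant vs. vowel: -upu when the stem ends in a consonant (*sojduk*, *zuw*); -ti when the stem ends in a vowel (*nubu*, *se*).
*evgu*: final sound = /u/, a vowel → -ti → *evguti*.
The final sound of *zedok* is /k/, which is a consonant, so the suffix is -upu, giving *zedokupu*.

evguti, zedokupu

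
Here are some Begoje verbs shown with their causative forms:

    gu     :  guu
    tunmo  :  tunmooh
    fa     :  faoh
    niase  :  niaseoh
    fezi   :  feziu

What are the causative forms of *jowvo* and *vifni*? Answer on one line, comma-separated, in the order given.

The suffix is conditioned by the last vowel: -u when the last vowel of the stem is a high vowel (*gu*, *fezi*); -oh when the last vowel of the stem is a non-high vowel (*tunmo*, *fa*, *niase*).
The last vowel of *jowvo* is /o/, which is a non-high vowel, so the suffix is -oh, giving *jowvooh*.
*vifni* — last vowel /i/ (a high vowel) → -u → *vifniu*.

jowvooh, vifniu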